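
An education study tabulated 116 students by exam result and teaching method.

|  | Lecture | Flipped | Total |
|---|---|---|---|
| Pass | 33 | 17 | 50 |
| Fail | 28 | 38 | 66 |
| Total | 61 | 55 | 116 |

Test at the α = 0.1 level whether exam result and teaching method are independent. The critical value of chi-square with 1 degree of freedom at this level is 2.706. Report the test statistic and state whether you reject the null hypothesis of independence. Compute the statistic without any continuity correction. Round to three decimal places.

Grand total N = 116.
Expected counts (row total × column total / N):
  Pass, Lecture: 50×61/116 = 26.2931
  Pass, Flipped: 50×55/116 = 23.7069
  Fail, Lecture: 66×61/116 = 34.7069
  Fail, Flipped: 66×55/116 = 31.2931
Contributions (O − E)²/E:
  (33 − 26.2931)²/26.2931 = 1.7108
  (17 − 23.7069)²/23.7069 = 1.8974
  (28 − 34.7069)²/34.7069 = 1.2961
  (38 − 31.2931)²/31.2931 = 1.4375
χ² = 1.7108 + 1.8974 + 1.2961 + 1.4375 = 6.342
df = (2−1)(2−1) = 1. Since 6.342 > 2.706, reject the null hypothesis of independence at α = 0.1.

6.342; reject H₀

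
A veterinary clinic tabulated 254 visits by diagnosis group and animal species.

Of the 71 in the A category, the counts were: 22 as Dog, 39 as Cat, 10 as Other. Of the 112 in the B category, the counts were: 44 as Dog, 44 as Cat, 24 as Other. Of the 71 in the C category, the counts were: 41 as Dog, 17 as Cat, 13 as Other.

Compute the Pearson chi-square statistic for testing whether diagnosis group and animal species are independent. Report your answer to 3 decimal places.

Row totals: 71, 112, 71. Column totals: 107, 100, 47. Grand total N = 254.
Expected counts (row total × column total / N):
  A, Dog: 71×107/254 = 29.9094
  A, Cat: 71×100/254 = 27.9528
  A, Other: 71×47/254 = 13.1378
  B, Dog: 112×107/254 = 47.1811
  B, Cat: 112×100/254 = 44.0945
  B, Other: 112×47/254 = 20.7244
  C, Dog: 71×107/254 = 29.9094
  C, Cat: 71×100/254 = 27.9528
  C, Other: 71×47/254 = 13.1378
Contributions (O − E)²/E:
  (22 − 29.9094)²/29.9094 = 2.0916
  (39 − 27.9528)²/27.9528 = 4.3660
  (10 − 13.1378)²/13.1378 = 0.7494
  (44 − 47.1811)²/47.1811 = 0.2145
  (44 − 44.0945)²/44.0945 = 0.0002
  (24 − 20.7244)²/20.7244 = 0.5177
  (41 − 29.9094)²/29.9094 = 4.1125
  (17 − 27.9528)²/27.9528 = 4.2917
  (13 − 13.1378)²/13.1378 = 0.0014
χ² = 2.0916 + 4.3660 + 0.7494 + 0.2145 + 0.0002 + 0.5177 + 4.1125 + 4.2917 + 0.0014 = 16.345

16.345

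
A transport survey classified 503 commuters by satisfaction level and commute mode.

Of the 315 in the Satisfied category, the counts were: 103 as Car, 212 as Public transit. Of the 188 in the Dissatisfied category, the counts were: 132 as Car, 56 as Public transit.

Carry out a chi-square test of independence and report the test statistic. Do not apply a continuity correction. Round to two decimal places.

Row totals: 315, 188. Column totals: 235, 268. Grand total N = 503.
Expected counts (row total × column total / N):
  Satisfied, Car: 315×235/503 = 147.167
  Satisfied, Public transit: 315×268/503 = 167.833
  Dissatisfied, Car: 188×235/503 = 87.833
  Dissatisfied, Public transit: 188×268/503 = 100.167
Contributions (O − E)²/E:
  (103 − 147.167)²/147.167 = 13.2552
  (212 − 167.833)²/167.833 = 11.6230
  (132 − 87.833)²/87.833 = 22.2095
  (56 − 100.167)²/100.167 = 19.4747
χ² = 13.2552 + 11.6230 + 22.2095 + 19.4747 = 66.56

66.56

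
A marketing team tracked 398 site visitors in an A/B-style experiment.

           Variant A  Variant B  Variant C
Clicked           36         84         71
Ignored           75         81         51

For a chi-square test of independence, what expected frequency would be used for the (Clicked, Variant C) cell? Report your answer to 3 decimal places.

58.548

Row total (Clicked) = 191; column total (Variant C) = 122; grand total N = 398.
Expected count = (row total × column total) / N = 191 × 122 / 398 = 58.548.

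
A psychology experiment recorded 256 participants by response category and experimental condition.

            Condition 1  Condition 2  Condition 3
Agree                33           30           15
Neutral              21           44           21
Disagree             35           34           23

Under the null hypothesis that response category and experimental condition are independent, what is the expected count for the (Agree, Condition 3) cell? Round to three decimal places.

Row total (Agree) = 78; column total (Condition 3) = 59; grand total N = 256.
Expected count = (row total × column total) / N = 78 × 59 / 256 = 17.977.

17.977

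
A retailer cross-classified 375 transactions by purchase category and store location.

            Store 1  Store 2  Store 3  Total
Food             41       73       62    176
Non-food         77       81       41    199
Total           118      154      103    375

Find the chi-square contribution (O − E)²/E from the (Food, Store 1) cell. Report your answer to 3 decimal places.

3.735

Row total (Food) = 176; column total (Store 1) = 118; N = 375.
Expected count E = 176 × 118 / 375 = 55.3813.
Contribution = (O − E)²/E = (41 − 55.3813)² / 55.3813 = 3.735.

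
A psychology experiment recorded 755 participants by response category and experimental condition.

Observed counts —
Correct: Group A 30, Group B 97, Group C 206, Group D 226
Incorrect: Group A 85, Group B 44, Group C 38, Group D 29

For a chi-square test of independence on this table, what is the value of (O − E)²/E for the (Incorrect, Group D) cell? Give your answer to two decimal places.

Row total (Incorrect) = 196; column total (Group D) = 255; N = 755.
Expected count E = 196 × 255 / 755 = 66.1987.
Contribution = (O − E)²/E = (29 − 66.1987)² / 66.1987 = 20.90.

20.90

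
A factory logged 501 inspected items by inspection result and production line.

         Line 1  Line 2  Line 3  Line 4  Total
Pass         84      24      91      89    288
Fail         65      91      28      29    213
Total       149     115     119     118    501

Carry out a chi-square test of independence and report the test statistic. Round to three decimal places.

Grand total N = 501.
Expected counts (row total × column total / N):
  Pass, Line 1: 288×149/501 = 85.6527
  Pass, Line 2: 288×115/501 = 66.1078
  Pass, Line 3: 288×119/501 = 68.4072
  Pass, Line 4: 288×118/501 = 67.8323
  Fail, Line 1: 213×149/501 = 63.3473
  Fail, Line 2: 213×115/501 = 48.8922
  Fail, Line 3: 213×119/501 = 50.5928
  Fail, Line 4: 213×118/501 = 50.1677
Contributions (O − E)²/E:
  (84 − 85.6527)²/85.6527 = 0.0319
  (24 − 66.1078)²/66.1078 = 26.8208
  (91 − 68.4072)²/68.4072 = 7.4617
  (89 − 67.8323)²/67.8323 = 6.6056
  (65 − 63.3473)²/63.3473 = 0.0431
  (91 − 48.8922)²/48.8922 = 36.2648
  (28 − 50.5928)²/50.5928 = 10.0891
  (29 − 50.1677)²/50.1677 = 8.9315
χ² = 0.0319 + 26.8208 + 7.4617 + 6.6056 + 0.0431 + 36.2648 + 10.0891 + 8.9315 = 96.248

96.248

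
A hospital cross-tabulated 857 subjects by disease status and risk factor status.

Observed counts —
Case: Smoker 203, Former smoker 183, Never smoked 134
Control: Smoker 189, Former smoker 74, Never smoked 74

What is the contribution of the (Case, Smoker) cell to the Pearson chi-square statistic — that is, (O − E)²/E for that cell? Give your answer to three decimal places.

Row total (Case) = 520; column total (Smoker) = 392; N = 857.
Expected count E = 520 × 392 / 857 = 237.8530.
Contribution = (O − E)²/E = (203 − 237.8530)² / 237.8530 = 5.107.

5.107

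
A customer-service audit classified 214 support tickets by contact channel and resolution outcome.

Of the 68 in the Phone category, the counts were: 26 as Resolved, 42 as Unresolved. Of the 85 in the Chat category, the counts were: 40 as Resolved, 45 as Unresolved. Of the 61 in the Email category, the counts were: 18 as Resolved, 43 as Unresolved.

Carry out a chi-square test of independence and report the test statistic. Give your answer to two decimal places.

Row totals: 68, 85, 61. Column totals: 84, 130. Grand total N = 214.
Expected counts (row total × column total / N):
  Phone, Resolved: 68×84/214 = 26.692
  Phone, Unresolved: 68×130/214 = 41.308
  Chat, Resolved: 85×84/214 = 33.364
  Chat, Unresolved: 85×130/214 = 51.636
  Email, Resolved: 61×84/214 = 23.944
  Email, Unresolved: 61×130/214 = 37.056
Contributions (O − E)²/E:
  (26 − 26.692)²/26.692 = 0.0179
  (42 − 41.308)²/41.308 = 0.0116
  (40 − 33.364)²/33.364 = 1.3199
  (45 − 51.636)²/51.636 = 0.8528
  (18 − 23.944)²/23.944 = 1.4756
  (43 − 37.056)²/37.056 = 0.9535
χ² = 0.0179 + 0.0116 + 1.3199 + 0.8528 + 1.4756 + 0.9535 = 4.63

4.63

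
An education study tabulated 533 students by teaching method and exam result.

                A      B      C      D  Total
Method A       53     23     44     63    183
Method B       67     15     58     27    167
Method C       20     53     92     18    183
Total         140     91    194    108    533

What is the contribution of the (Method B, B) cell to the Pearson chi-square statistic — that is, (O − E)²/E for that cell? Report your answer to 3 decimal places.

6.404

Row total (Method B) = 167; column total (B) = 91; N = 533.
Expected count E = 167 × 91 / 533 = 28.5122.
Contribution = (O − E)²/E = (15 − 28.5122)² / 28.5122 = 6.404.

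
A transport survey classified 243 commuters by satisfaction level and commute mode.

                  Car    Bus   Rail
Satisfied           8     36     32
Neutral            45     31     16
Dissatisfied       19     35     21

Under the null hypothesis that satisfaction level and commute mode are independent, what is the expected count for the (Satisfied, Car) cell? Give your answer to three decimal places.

22.519

Row total (Satisfied) = 76; column total (Car) = 72; grand total N = 243.
Expected count = (row total × column total) / N = 76 × 72 / 243 = 22.519.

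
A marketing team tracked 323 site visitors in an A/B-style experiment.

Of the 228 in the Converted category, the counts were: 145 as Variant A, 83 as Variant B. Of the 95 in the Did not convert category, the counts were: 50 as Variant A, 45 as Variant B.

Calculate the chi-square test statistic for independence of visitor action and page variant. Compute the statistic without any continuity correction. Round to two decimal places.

Row totals: 228, 95. Column totals: 195, 128. Grand total N = 323.
Expected counts (row total × column total / N):
  Converted, Variant A: 228×195/323 = 137.647
  Converted, Variant B: 228×128/323 = 90.353
  Did not convert, Variant A: 95×195/323 = 57.353
  Did not convert, Variant B: 95×128/323 = 37.647
Contributions (O − E)²/E:
  (145 − 137.647)²/137.647 = 0.3928
  (83 − 90.353)²/90.353 = 0.5984
  (50 − 57.353)²/57.353 = 0.9427
  (45 − 37.647)²/37.647 = 1.4361
χ² = 0.3928 + 0.5984 + 0.9427 + 1.4361 = 3.37

3.37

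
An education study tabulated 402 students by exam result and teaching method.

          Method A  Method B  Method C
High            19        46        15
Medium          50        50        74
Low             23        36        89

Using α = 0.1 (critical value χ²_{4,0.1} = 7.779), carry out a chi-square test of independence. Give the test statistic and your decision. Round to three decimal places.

Row totals: 80, 174, 148. Column totals: 92, 132, 178. Grand total N = 402.
Expected counts (row total × column total / N):
  High, Method A: 80×92/402 = 18.3085
  High, Method B: 80×132/402 = 26.2687
  High, Method C: 80×178/402 = 35.4229
  Medium, Method A: 174×92/402 = 39.8209
  Medium, Method B: 174×132/402 = 57.1343
  Medium, Method C: 174×178/402 = 77.0448
  Low, Method A: 148×92/402 = 33.8706
  Low, Method B: 148×132/402 = 48.5970
  Low, Method C: 148×178/402 = 65.5323
Contributions (O − E)²/E:
  (19 − 18.3085)²/18.3085 = 0.0261
  (46 − 26.2687)²/26.2687 = 14.8208
  (15 − 35.4229)²/35.4229 = 11.7747
  (50 − 39.8209)²/39.8209 = 2.6020
  (50 − 57.1343)²/57.1343 = 0.8909
  (74 − 77.0448)²/77.0448 = 0.1203
  (23 − 33.8706)²/33.8706 = 3.4889
  (36 − 48.5970)²/48.5970 = 3.2653
  (89 − 65.5323)²/65.5323 = 8.4040
χ² = 0.0261 + 14.8208 + 11.7747 + 2.6020 + 0.8909 + 0.1203 + 3.4889 + 3.2653 + 8.4040 = 45.393
df = (3−1)(3−1) = 4. Since 45.393 > 7.779, reject the null hypothesis of independence at α = 0.1.

45.393; reject H₀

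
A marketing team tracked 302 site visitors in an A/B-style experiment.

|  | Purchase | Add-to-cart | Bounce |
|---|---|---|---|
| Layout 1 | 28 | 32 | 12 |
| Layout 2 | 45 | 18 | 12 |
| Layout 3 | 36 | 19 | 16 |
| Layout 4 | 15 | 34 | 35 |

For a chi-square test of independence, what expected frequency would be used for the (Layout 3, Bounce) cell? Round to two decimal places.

17.63

Row total (Layout 3) = 71; column total (Bounce) = 75; grand total N = 302.
Expected count = (row total × column total) / N = 71 × 75 / 302 = 17.63.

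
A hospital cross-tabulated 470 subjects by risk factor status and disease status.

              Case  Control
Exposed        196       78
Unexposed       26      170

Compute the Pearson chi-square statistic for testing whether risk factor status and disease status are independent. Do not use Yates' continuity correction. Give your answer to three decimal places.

Row totals: 274, 196. Column totals: 222, 248. Grand total N = 470.
Expected counts (row total × column total / N):
  Exposed, Case: 274×222/470 = 129.4213
  Exposed, Control: 274×248/470 = 144.5787
  Unexposed, Case: 196×222/470 = 92.5787
  Unexposed, Control: 196×248/470 = 103.4213
Contributions (O − E)²/E:
  (196 − 129.4213)²/129.4213 = 34.2503
  (78 − 144.5787)²/144.5787 = 30.6596
  (26 − 92.5787)²/92.5787 = 47.8806
  (170 − 103.4213)²/103.4213 = 42.8608
χ² = 34.2503 + 30.6596 + 47.8806 + 42.8608 = 155.651

155.651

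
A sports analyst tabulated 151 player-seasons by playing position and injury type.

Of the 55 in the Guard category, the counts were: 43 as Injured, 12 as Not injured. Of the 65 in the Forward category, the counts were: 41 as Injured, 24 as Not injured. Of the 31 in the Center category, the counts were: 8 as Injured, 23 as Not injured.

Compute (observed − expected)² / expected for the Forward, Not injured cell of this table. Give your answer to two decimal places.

Row total (Forward) = 65; column total (Not injured) = 59; N = 151.
Expected count E = 65 × 59 / 151 = 25.397.
Contribution = (O − E)²/E = (24 − 25.397)² / 25.397 = 0.08.

0.08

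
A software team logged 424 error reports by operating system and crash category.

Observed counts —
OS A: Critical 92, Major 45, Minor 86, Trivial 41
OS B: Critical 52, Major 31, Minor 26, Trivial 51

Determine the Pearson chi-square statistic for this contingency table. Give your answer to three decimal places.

22.781

Row totals: 264, 160. Column totals: 144, 76, 112, 92. Grand total N = 424.
Expected counts (row total × column total / N):
  OS A, Critical: 264×144/424 = 89.6604
  OS A, Major: 264×76/424 = 47.3208
  OS A, Minor: 264×112/424 = 69.7358
  OS A, Trivial: 264×92/424 = 57.2830
  OS B, Critical: 160×144/424 = 54.3396
  OS B, Major: 160×76/424 = 28.6792
  OS B, Minor: 160×112/424 = 42.2642
  OS B, Trivial: 160×92/424 = 34.7170
Contributions (O − E)²/E:
  (92 − 89.6604)²/89.6604 = 0.0610
  (45 − 47.3208)²/47.3208 = 0.1138
  (86 − 69.7358)²/69.7358 = 3.7932
  (41 − 57.2830)²/57.2830 = 4.6285
  (52 − 54.3396)²/54.3396 = 0.1007
  (31 − 28.6792)²/28.6792 = 0.1878
  (26 − 42.2642)²/42.2642 = 6.2588
  (51 − 34.7170)²/34.7170 = 7.6371
χ² = 0.0610 + 0.1138 + 3.7932 + 4.6285 + 0.1007 + 0.1878 + 6.2588 + 7.6371 = 22.781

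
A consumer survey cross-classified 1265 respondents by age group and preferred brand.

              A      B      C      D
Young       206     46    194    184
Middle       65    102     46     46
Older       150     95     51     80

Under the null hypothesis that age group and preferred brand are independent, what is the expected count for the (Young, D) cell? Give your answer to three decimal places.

154.387

Row total (Young) = 630; column total (D) = 310; grand total N = 1265.
Expected count = (row total × column total) / N = 630 × 310 / 1265 = 154.387.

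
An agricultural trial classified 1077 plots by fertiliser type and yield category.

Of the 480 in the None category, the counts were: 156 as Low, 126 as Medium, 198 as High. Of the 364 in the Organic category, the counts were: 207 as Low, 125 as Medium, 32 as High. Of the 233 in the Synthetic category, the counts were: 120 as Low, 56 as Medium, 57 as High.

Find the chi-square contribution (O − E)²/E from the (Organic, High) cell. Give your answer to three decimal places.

Row total (Organic) = 364; column total (High) = 287; N = 1077.
Expected count E = 364 × 287 / 1077 = 96.99907.
Contribution = (O − E)²/E = (32 − 96.99907)² / 96.99907 = 43.556.

43.556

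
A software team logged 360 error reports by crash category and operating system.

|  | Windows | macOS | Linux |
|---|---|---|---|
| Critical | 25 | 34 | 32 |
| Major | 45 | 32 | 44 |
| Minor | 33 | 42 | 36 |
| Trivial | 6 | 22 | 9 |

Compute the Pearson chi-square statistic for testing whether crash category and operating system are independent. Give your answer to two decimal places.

14.75

Row totals: 91, 121, 111, 37. Column totals: 109, 130, 121. Grand total N = 360.
Expected counts (row total × column total / N):
  Critical, Windows: 91×109/360 = 27.553
  Critical, macOS: 91×130/360 = 32.861
  Critical, Linux: 91×121/360 = 30.586
  Major, Windows: 121×109/360 = 36.636
  Major, macOS: 121×130/360 = 43.694
  Major, Linux: 121×121/360 = 40.669
  Minor, Windows: 111×109/360 = 33.608
  Minor, macOS: 111×130/360 = 40.083
  Minor, Linux: 111×121/360 = 37.308
  Trivial, Windows: 37×109/360 = 11.203
  Trivial, macOS: 37×130/360 = 13.361
  Trivial, Linux: 37×121/360 = 12.436
Contributions (O − E)²/E:
  (25 − 27.553)²/27.553 = 0.2366
  (34 − 32.861)²/32.861 = 0.0395
  (32 − 30.586)²/30.586 = 0.0654
  (45 − 36.636)²/36.636 = 1.9095
  (32 − 43.694)²/43.694 = 3.1297
  (44 − 40.669)²/40.669 = 0.2728
  (33 − 33.608)²/33.608 = 0.0110
  (42 − 40.083)²/40.083 = 0.0917
  (36 − 37.308)²/37.308 = 0.0459
  (6 − 11.203)²/11.203 = 2.4164
  (22 − 13.361)²/13.361 = 5.5858
  (9 − 12.436)²/12.436 = 0.9493
χ² = 0.2366 + 0.0395 + 0.0654 + 1.9095 + 3.1297 + 0.2728 + 0.0110 + 0.0917 + 0.0459 + 2.4164 + 5.5858 + 0.9493 = 14.75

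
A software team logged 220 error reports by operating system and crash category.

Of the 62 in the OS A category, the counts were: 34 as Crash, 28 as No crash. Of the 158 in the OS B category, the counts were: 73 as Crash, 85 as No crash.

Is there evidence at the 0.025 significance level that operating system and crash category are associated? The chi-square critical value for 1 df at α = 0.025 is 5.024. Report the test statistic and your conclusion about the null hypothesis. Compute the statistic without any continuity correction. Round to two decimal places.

1.33; fail to reject H₀

Row totals: 62, 158. Column totals: 107, 113. Grand total N = 220.
Expected counts (row total × column total / N):
  OS A, Crash: 62×107/220 = 30.155
  OS A, No crash: 62×113/220 = 31.845
  OS B, Crash: 158×107/220 = 76.845
  OS B, No crash: 158×113/220 = 81.155
Contributions (O − E)²/E:
  (34 − 30.155)²/30.155 = 0.4903
  (28 − 31.845)²/31.845 = 0.4642
  (73 − 76.845)²/76.845 = 0.1924
  (85 − 81.155)²/81.155 = 0.1822
χ² = 0.4903 + 0.4642 + 0.1924 + 0.1822 = 1.33
df = (2−1)(2−1) = 1. Since 1.33 < 5.024, fail to reject the null hypothesis of independence at α = 0.025.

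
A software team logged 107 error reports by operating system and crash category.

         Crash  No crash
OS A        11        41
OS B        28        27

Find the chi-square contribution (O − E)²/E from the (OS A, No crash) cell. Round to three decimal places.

Row total (OS A) = 52; column total (No crash) = 68; N = 107.
Expected count E = 52 × 68 / 107 = 33.0467.
Contribution = (O − E)²/E = (41 − 33.0467)² / 33.0467 = 1.914.

1.914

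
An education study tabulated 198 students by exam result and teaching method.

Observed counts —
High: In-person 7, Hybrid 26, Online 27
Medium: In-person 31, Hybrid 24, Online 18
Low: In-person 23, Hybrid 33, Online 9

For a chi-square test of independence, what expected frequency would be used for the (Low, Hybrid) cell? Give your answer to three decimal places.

27.247

Row total (Low) = 65; column total (Hybrid) = 83; grand total N = 198.
Expected count = (row total × column total) / N = 65 × 83 / 198 = 27.247.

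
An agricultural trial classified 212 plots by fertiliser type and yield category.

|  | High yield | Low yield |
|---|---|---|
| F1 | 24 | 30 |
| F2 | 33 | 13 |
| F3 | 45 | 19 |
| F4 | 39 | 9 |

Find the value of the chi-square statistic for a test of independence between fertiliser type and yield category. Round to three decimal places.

17.466

Row totals: 54, 46, 64, 48. Column totals: 141, 71. Grand total N = 212.
Expected counts (row total × column total / N):
  F1, High yield: 54×141/212 = 35.9151
  F1, Low yield: 54×71/212 = 18.0849
  F2, High yield: 46×141/212 = 30.5943
  F2, Low yield: 46×71/212 = 15.4057
  F3, High yield: 64×141/212 = 42.5660
  F3, Low yield: 64×71/212 = 21.4340
  F4, High yield: 48×141/212 = 31.9245
  F4, Low yield: 48×71/212 = 16.0755
Contributions (O − E)²/E:
  (24 − 35.9151)²/35.9151 = 3.9529
  (30 − 18.0849)²/18.0849 = 7.8502
  (33 − 30.5943)²/30.5943 = 0.1892
  (13 − 15.4057)²/15.4057 = 0.3757
  (45 − 42.5660)²/42.5660 = 0.1392
  (19 − 21.4340)²/21.4340 = 0.2764
  (39 − 31.9245)²/31.9245 = 1.5682
  (9 − 16.0755)²/16.0755 = 3.1142
χ² = 3.9529 + 7.8502 + 0.1892 + 0.3757 + 0.1392 + 0.2764 + 1.5682 + 3.1142 = 17.466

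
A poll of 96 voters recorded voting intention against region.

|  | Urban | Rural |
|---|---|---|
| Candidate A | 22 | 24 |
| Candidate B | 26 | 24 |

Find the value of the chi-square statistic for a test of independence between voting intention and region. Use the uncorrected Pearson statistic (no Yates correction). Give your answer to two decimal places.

0.17

Row totals: 46, 50. Column totals: 48, 48. Grand total N = 96.
Expected counts (row total × column total / N):
  Candidate A, Urban: 46×48/96 = 23.000
  Candidate A, Rural: 46×48/96 = 23.000
  Candidate B, Urban: 50×48/96 = 25.000
  Candidate B, Rural: 50×48/96 = 25.000
Contributions (O − E)²/E:
  (22 − 23.000)²/23.000 = 0.0435
  (24 − 23.000)²/23.000 = 0.0435
  (26 − 25.000)²/25.000 = 0.0400
  (24 − 25.000)²/25.000 = 0.0400
χ² = 0.0435 + 0.0435 + 0.0400 + 0.0400 = 0.17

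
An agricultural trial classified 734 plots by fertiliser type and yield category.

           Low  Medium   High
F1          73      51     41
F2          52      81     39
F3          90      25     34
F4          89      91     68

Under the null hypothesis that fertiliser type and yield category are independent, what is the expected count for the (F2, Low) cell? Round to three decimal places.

Row total (F2) = 172; column total (Low) = 304; grand total N = 734.
Expected count = (row total × column total) / N = 172 × 304 / 734 = 71.237.

71.237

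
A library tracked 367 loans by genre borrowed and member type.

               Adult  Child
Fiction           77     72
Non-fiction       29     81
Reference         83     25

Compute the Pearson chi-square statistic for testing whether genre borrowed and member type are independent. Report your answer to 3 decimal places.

Row totals: 149, 110, 108. Column totals: 189, 178. Grand total N = 367.
Expected counts (row total × column total / N):
  Fiction, Adult: 149×189/367 = 76.7330
  Fiction, Child: 149×178/367 = 72.2670
  Non-fiction, Adult: 110×189/367 = 56.6485
  Non-fiction, Child: 110×178/367 = 53.3515
  Reference, Adult: 108×189/367 = 55.6185
  Reference, Child: 108×178/367 = 52.3815
Contributions (O − E)²/E:
  (77 − 76.7330)²/76.7330 = 0.0009
  (72 − 72.2670)²/72.2670 = 0.0010
  (29 − 56.6485)²/56.6485 = 13.4944
  (81 − 53.3515)²/53.3515 = 14.3284
  (83 − 55.6185)²/55.6185 = 13.4802
  (25 − 52.3815)²/52.3815 = 14.3132
χ² = 0.0009 + 0.0010 + 13.4944 + 14.3284 + 13.4802 + 14.3132 = 55.618

55.618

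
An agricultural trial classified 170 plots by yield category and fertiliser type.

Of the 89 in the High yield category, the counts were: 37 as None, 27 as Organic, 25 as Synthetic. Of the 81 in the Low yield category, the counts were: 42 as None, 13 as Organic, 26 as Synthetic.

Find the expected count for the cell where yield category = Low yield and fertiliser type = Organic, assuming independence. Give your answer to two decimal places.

Row total (Low yield) = 81; column total (Organic) = 40; grand total N = 170.
Expected count = (row total × column total) / N = 81 × 40 / 170 = 19.06.

19.06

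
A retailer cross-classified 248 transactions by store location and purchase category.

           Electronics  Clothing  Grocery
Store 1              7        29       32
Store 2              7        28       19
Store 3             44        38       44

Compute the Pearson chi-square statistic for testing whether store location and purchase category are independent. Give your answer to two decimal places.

21.64

Row totals: 68, 54, 126. Column totals: 58, 95, 95. Grand total N = 248.
Expected counts (row total × column total / N):
  Store 1, Electronics: 68×58/248 = 15.903
  Store 1, Clothing: 68×95/248 = 26.048
  Store 1, Grocery: 68×95/248 = 26.048
  Store 2, Electronics: 54×58/248 = 12.629
  Store 2, Clothing: 54×95/248 = 20.685
  Store 2, Grocery: 54×95/248 = 20.685
  Store 3, Electronics: 126×58/248 = 29.468
  Store 3, Clothing: 126×95/248 = 48.266
  Store 3, Grocery: 126×95/248 = 48.266
Contributions (O − E)²/E:
  (7 − 15.903)²/15.903 = 4.9842
  (29 − 26.048)²/26.048 = 0.3345
  (32 − 26.048)²/26.048 = 1.3600
  (7 − 12.629)²/12.629 = 2.5090
  (28 − 20.685)²/20.685 = 2.5869
  (19 − 20.685)²/20.685 = 0.1373
  (44 − 29.468)²/29.468 = 7.1664
  (38 − 48.266)²/48.266 = 2.1835
  (44 − 48.266)²/48.266 = 0.3771
χ² = 4.9842 + 0.3345 + 1.3600 + 2.5090 + 2.5869 + 0.1373 + 7.1664 + 2.1835 + 0.3771 = 21.64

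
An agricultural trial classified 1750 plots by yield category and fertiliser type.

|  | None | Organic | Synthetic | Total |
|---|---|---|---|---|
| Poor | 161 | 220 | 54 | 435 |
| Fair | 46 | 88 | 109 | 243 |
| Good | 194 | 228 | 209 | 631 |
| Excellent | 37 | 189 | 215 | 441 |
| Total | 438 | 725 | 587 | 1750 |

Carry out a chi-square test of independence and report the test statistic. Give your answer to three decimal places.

198.068

Grand total N = 1750.
Expected counts (row total × column total / N):
  Poor, None: 435×438/1750 = 108.8743
  Poor, Organic: 435×725/1750 = 180.2143
  Poor, Synthetic: 435×587/1750 = 145.9114
  Fair, None: 243×438/1750 = 60.8194
  Fair, Organic: 243×725/1750 = 100.6714
  Fair, Synthetic: 243×587/1750 = 81.5091
  Good, None: 631×438/1750 = 157.9303
  Good, Organic: 631×725/1750 = 261.4143
  Good, Synthetic: 631×587/1750 = 211.6554
  Excellent, None: 441×438/1750 = 110.3760
  Excellent, Organic: 441×725/1750 = 182.7000
  Excellent, Synthetic: 441×587/1750 = 147.9240
Contributions (O − E)²/E:
  (161 − 108.8743)²/108.8743 = 24.9562
  (220 − 180.2143)²/180.2143 = 8.7834
  (54 − 145.9114)²/145.9114 = 57.8961
  (46 − 60.8194)²/60.8194 = 3.6109
  (88 − 100.6714)²/100.6714 = 1.5949
  (109 − 81.5091)²/81.5091 = 9.2720
  (194 − 157.9303)²/157.9303 = 8.2380
  (228 − 261.4143)²/261.4143 = 4.2711
  (209 − 211.6554)²/211.6554 = 0.0333
  (37 − 110.3760)²/110.3760 = 48.7791
  (189 − 182.7000)²/182.7000 = 0.2172
  (215 − 147.9240)²/147.9240 = 30.4155
χ² = 24.9562 + 8.7834 + 57.8961 + 3.6109 + 1.5949 + 9.2720 + 8.2380 + 4.2711 + 0.0333 + 48.7791 + 0.2172 + 30.4155 = 198.068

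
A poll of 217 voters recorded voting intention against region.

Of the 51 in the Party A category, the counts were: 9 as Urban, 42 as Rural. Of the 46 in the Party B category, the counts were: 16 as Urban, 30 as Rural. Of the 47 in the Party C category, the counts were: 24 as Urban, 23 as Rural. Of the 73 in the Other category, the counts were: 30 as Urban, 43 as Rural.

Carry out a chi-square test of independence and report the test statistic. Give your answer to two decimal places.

Row totals: 51, 46, 47, 73. Column totals: 79, 138. Grand total N = 217.
Expected counts (row total × column total / N):
  Party A, Urban: 51×79/217 = 18.567
  Party A, Rural: 51×138/217 = 32.433
  Party B, Urban: 46×79/217 = 16.747
  Party B, Rural: 46×138/217 = 29.253
  Party C, Urban: 47×79/217 = 17.111
  Party C, Rural: 47×138/217 = 29.889
  Other, Urban: 73×79/217 = 26.576
  Other, Rural: 73×138/217 = 46.424
Contributions (O − E)²/E:
  (9 − 18.567)²/18.567 = 4.9296
  (42 − 32.433)²/32.433 = 2.8220
  (16 − 16.747)²/16.747 = 0.0333
  (30 − 29.253)²/29.253 = 0.0191
  (24 − 17.111)²/17.111 = 2.7736
  (23 − 29.889)²/29.889 = 1.5878
  (30 − 26.576)²/26.576 = 0.4411
  (43 − 46.424)²/46.424 = 0.2525
χ² = 4.9296 + 2.8220 + 0.0333 + 0.0191 + 2.7736 + 1.5878 + 0.4411 + 0.2525 = 12.86

12.86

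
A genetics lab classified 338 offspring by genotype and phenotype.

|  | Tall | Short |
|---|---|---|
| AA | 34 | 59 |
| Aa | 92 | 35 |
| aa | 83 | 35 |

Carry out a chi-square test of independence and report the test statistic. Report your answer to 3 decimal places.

Row totals: 93, 127, 118. Column totals: 209, 129. Grand total N = 338.
Expected counts (row total × column total / N):
  AA, Tall: 93×209/338 = 57.5059
  AA, Short: 93×129/338 = 35.4941
  Aa, Tall: 127×209/338 = 78.5296
  Aa, Short: 127×129/338 = 48.4704
  aa, Tall: 118×209/338 = 72.9645
  aa, Short: 118×129/338 = 45.0355
Contributions (O − E)²/E:
  (34 − 57.5059)²/57.5059 = 9.6082
  (59 − 35.4941)²/35.4941 = 15.5667
  (92 − 78.5296)²/78.5296 = 2.3106
  (35 − 48.4704)²/48.4704 = 3.7436
  (83 − 72.9645)²/72.9645 = 1.3803
  (35 − 45.0355)²/45.0355 = 2.2363
χ² = 9.6082 + 15.5667 + 2.3106 + 3.7436 + 1.3803 + 2.2363 = 34.846

34.846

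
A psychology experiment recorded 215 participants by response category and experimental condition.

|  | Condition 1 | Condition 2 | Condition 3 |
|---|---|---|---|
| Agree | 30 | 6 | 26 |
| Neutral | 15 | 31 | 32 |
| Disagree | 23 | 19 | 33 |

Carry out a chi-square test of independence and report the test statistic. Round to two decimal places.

21.41

Row totals: 62, 78, 75. Column totals: 68, 56, 91. Grand total N = 215.
Expected counts (row total × column total / N):
  Agree, Condition 1: 62×68/215 = 19.609
  Agree, Condition 2: 62×56/215 = 16.149
  Agree, Condition 3: 62×91/215 = 26.242
  Neutral, Condition 1: 78×68/215 = 24.670
  Neutral, Condition 2: 78×56/215 = 20.316
  Neutral, Condition 3: 78×91/215 = 33.014
  Disagree, Condition 1: 75×68/215 = 23.721
  Disagree, Condition 2: 75×56/215 = 19.535
  Disagree, Condition 3: 75×91/215 = 31.744
Contributions (O − E)²/E:
  (30 − 19.609)²/19.609 = 5.5063
  (6 − 16.149)²/16.149 = 6.3782
  (26 − 26.242)²/26.242 = 0.0022
  (15 − 24.670)²/24.670 = 3.7904
  (31 − 20.316)²/20.316 = 5.6186
  (32 − 33.014)²/33.014 = 0.0311
  (23 − 23.721)²/23.721 = 0.0219
  (19 − 19.535)²/19.535 = 0.0147
  (33 − 31.744)²/31.744 = 0.0497
χ² = 5.5063 + 6.3782 + 0.0022 + 3.7904 + 5.6186 + 0.0311 + 0.0219 + 0.0147 + 0.0497 = 21.41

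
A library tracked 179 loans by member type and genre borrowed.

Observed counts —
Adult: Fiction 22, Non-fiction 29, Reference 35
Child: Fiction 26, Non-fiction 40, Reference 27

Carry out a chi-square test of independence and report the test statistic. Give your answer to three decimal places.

Row totals: 86, 93. Column totals: 48, 69, 62. Grand total N = 179.
Expected counts (row total × column total / N):
  Adult, Fiction: 86×48/179 = 23.0615
  Adult, Non-fiction: 86×69/179 = 33.1508
  Adult, Reference: 86×62/179 = 29.7877
  Child, Fiction: 93×48/179 = 24.9385
  Child, Non-fiction: 93×69/179 = 35.8492
  Child, Reference: 93×62/179 = 32.2123
Contributions (O − E)²/E:
  (22 − 23.0615)²/23.0615 = 0.0489
  (29 − 33.1508)²/33.1508 = 0.5197
  (35 − 29.7877)²/29.7877 = 0.9121
  (26 − 24.9385)²/24.9385 = 0.0452
  (40 − 35.8492)²/35.8492 = 0.4806
  (27 − 32.2123)²/32.2123 = 0.8434
χ² = 0.0489 + 0.5197 + 0.9121 + 0.0452 + 0.4806 + 0.8434 = 2.850

2.850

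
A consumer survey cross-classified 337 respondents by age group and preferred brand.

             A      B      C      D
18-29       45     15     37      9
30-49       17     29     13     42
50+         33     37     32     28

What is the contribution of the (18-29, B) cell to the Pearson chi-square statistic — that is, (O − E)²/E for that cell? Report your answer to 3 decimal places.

4.309

Row total (18-29) = 106; column total (B) = 81; N = 337.
Expected count E = 106 × 81 / 337 = 25.4777.
Contribution = (O − E)²/E = (15 − 25.4777)² / 25.4777 = 4.309.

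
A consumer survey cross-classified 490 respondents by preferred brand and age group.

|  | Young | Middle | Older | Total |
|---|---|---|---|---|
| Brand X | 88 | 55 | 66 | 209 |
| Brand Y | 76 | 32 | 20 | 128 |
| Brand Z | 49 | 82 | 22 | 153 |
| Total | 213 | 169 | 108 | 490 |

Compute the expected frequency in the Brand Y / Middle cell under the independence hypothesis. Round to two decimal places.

Row total (Brand Y) = 128; column total (Middle) = 169; grand total N = 490.
Expected count = (row total × column total) / N = 128 × 169 / 490 = 44.15.

44.15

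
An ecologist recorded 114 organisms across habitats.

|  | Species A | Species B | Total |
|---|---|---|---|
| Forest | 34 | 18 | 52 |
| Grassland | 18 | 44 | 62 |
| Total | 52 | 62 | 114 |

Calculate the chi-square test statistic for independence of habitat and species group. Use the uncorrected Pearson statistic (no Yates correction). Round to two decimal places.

15.07

Grand total N = 114.
Expected counts (row total × column total / N):
  Forest, Species A: 52×52/114 = 23.719
  Forest, Species B: 52×62/114 = 28.281
  Grassland, Species A: 62×52/114 = 28.281
  Grassland, Species B: 62×62/114 = 33.719
Contributions (O − E)²/E:
  (34 − 23.719)²/23.719 = 4.4563
  (18 − 28.281)²/28.281 = 3.7375
  (18 − 28.281)²/28.281 = 3.7375
  (44 − 33.719)²/33.719 = 3.1347
χ² = 4.4563 + 3.7375 + 3.7375 + 3.1347 = 15.07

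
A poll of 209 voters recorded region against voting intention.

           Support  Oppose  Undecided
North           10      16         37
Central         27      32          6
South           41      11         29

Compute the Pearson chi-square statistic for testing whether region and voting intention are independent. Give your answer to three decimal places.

Row totals: 63, 65, 81. Column totals: 78, 59, 72. Grand total N = 209.
Expected counts (row total × column total / N):
  North, Support: 63×78/209 = 23.5120
  North, Oppose: 63×59/209 = 17.7847
  North, Undecided: 63×72/209 = 21.7033
  Central, Support: 65×78/209 = 24.2584
  Central, Oppose: 65×59/209 = 18.3493
  Central, Undecided: 65×72/209 = 22.3923
  South, Support: 81×78/209 = 30.2297
  South, Oppose: 81×59/209 = 22.8660
  South, Undecided: 81×72/209 = 27.9043
Contributions (O − E)²/E:
  (10 − 23.5120)²/23.5120 = 7.7651
  (16 − 17.7847)²/17.7847 = 0.1791
  (37 − 21.7033)²/21.7033 = 10.7813
  (27 − 24.2584)²/24.2584 = 0.3098
  (32 − 18.3493)²/18.3493 = 10.1552
  (6 − 22.3923)²/22.3923 = 12.0000
  (41 − 30.2297)²/30.2297 = 3.8373
  (11 − 22.8660)²/22.8660 = 6.1577
  (29 − 27.9043)²/27.9043 = 0.0430
χ² = 7.7651 + 0.1791 + 10.7813 + 0.3098 + 10.1552 + 12.0000 + 3.8373 + 6.1577 + 0.0430 = 51.229

51.229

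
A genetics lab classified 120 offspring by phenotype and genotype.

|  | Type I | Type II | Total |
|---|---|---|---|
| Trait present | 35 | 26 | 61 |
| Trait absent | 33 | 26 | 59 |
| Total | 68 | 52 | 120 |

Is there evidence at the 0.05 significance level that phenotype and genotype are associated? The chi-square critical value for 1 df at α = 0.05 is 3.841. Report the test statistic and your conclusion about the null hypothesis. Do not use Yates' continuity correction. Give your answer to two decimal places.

0.03; fail to reject H₀

Grand total N = 120.
Expected counts (row total × column total / N):
  Trait present, Type I: 61×68/120 = 34.567
  Trait present, Type II: 61×52/120 = 26.433
  Trait absent, Type I: 59×68/120 = 33.433
  Trait absent, Type II: 59×52/120 = 25.567
Contributions (O − E)²/E:
  (35 − 34.567)²/34.567 = 0.0054
  (26 − 26.433)²/26.433 = 0.0071
  (33 − 33.433)²/33.433 = 0.0056
  (26 − 25.567)²/25.567 = 0.0073
χ² = 0.0054 + 0.0071 + 0.0056 + 0.0073 = 0.03
df = (2−1)(2−1) = 1. Since 0.03 < 3.841, fail to reject the null hypothesis of independence at α = 0.05.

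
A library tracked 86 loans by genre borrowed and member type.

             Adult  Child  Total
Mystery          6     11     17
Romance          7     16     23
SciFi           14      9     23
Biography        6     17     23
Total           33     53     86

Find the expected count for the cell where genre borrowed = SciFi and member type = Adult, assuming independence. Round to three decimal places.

Row total (SciFi) = 23; column total (Adult) = 33; grand total N = 86.
Expected count = (row total × column total) / N = 23 × 33 / 86 = 8.826.

8.826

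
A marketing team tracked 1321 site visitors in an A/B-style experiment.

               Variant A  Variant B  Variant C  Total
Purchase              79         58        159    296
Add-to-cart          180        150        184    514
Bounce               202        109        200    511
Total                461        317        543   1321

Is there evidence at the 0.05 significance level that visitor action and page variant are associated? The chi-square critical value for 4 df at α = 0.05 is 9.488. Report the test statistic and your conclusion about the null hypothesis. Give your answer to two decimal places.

33.98; reject H₀

Grand total N = 1321.
Expected counts (row total × column total / N):
  Purchase, Variant A: 296×461/1321 = 103.298
  Purchase, Variant B: 296×317/1321 = 71.031
  Purchase, Variant C: 296×543/1321 = 121.671
  Add-to-cart, Variant A: 514×461/1321 = 179.375
  Add-to-cart, Variant B: 514×317/1321 = 123.344
  Add-to-cart, Variant C: 514×543/1321 = 211.281
  Bounce, Variant A: 511×461/1321 = 178.328
  Bounce, Variant B: 511×317/1321 = 122.625
  Bounce, Variant C: 511×543/1321 = 210.048
Contributions (O − E)²/E:
  (79 − 103.298)²/103.298 = 5.7154
  (58 − 71.031)²/71.031 = 2.3906
  (159 − 121.671)²/121.671 = 11.4526
  (180 − 179.375)²/179.375 = 0.0022
  (150 − 123.344)²/123.344 = 5.7607
  (184 − 211.281)²/211.281 = 3.5226
  (202 − 178.328)²/178.328 = 3.1423
  (109 − 122.625)²/122.625 = 1.5139
  (200 − 210.048)²/210.048 = 0.4807
χ² = 5.7154 + 2.3906 + 11.4526 + 0.0022 + 5.7607 + 3.5226 + 3.1423 + 1.5139 + 0.4807 = 33.98
df = (3−1)(3−1) = 4. Since 33.98 > 9.488, reject the null hypothesis of independence at α = 0.05.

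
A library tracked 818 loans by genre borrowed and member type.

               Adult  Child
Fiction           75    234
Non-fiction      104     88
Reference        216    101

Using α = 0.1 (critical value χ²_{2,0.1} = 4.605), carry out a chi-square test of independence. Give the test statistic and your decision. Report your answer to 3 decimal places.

Row totals: 309, 192, 317. Column totals: 395, 423. Grand total N = 818.
Expected counts (row total × column total / N):
  Fiction, Adult: 309×395/818 = 149.2115
  Fiction, Child: 309×423/818 = 159.7885
  Non-fiction, Adult: 192×395/818 = 92.7139
  Non-fiction, Child: 192×423/818 = 99.2861
  Reference, Adult: 317×395/818 = 153.0746
  Reference, Child: 317×423/818 = 163.9254
Contributions (O − E)²/E:
  (75 − 149.2115)²/149.2115 = 36.9097
  (234 − 159.7885)²/159.7885 = 34.4665
  (104 − 92.7139)²/92.7139 = 1.3739
  (88 − 99.2861)²/99.2861 = 1.2829
  (216 − 153.0746)²/153.0746 = 25.8672
  (101 − 163.9254)²/163.9254 = 24.1549
χ² = 36.9097 + 34.4665 + 1.3739 + 1.2829 + 25.8672 + 24.1549 = 124.055
df = (3−1)(2−1) = 2. Since 124.055 > 4.605, reject the null hypothesis of independence at α = 0.1.

124.055; reject H₀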